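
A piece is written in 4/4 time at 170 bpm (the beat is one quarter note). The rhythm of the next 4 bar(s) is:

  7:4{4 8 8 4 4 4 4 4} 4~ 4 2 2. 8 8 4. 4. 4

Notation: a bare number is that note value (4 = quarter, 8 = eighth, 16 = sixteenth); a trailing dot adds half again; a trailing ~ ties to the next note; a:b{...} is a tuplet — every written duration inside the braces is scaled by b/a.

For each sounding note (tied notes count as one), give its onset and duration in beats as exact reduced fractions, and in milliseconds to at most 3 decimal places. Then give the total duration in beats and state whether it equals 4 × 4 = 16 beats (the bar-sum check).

1) 0.0ms=0b +201.681ms=4/7b
2) 201.681ms=4/7b +100.84ms=2/7b
3) 302.521ms=6/7b +100.84ms=2/7b
4) 403.361ms=8/7b +201.681ms=4/7b
5) 605.042ms=12/7b +201.681ms=4/7b
6) 806.723ms=16/7b +201.681ms=4/7b
7) 1008.403ms=20/7b +201.681ms=4/7b
8) 1210.084ms=24/7b +201.681ms=4/7b
9) 1411.765ms=4b +705.882ms=2b
10) 2117.647ms=6b +705.882ms=2b
11) 2823.529ms=8b +1058.824ms=3b
12) 3882.353ms=11b +176.471ms=1/2b
13) 4058.824ms=23/2b +176.471ms=1/2b
14) 4235.294ms=12b +529.412ms=3/2b
15) 4764.706ms=27/2b +529.412ms=3/2b
16) 5294.118ms=15b +352.941ms=1b
Σ=16b of 16 (170bpm 4/4) — PASS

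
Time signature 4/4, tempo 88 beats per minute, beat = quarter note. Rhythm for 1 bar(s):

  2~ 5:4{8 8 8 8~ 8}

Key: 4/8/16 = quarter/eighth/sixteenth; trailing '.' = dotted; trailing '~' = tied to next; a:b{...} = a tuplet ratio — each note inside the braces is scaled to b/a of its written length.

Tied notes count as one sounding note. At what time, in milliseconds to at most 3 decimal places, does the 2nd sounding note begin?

1. 0.0ms @ 0 + 1636.364ms (12/5)
2. 1636.364ms @ 12/5 + 272.727ms (2/5)
3. 1909.091ms @ 14/5 + 272.727ms (2/5)
4. 2181.818ms @ 16/5 + 545.455ms (4/5)

note 2 onset = 12/5b = 1636.364ms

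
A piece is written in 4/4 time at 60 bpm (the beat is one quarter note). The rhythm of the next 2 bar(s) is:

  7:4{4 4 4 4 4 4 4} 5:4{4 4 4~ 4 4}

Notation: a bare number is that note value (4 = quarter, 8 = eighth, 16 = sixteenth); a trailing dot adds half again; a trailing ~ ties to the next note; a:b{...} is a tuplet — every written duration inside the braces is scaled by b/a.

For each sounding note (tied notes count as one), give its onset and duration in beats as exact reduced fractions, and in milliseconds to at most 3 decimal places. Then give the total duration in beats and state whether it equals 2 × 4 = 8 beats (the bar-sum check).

1) 0.0ms=0b +571.429ms=4/7b
2) 571.429ms=4/7b +571.429ms=4/7b
3) 1142.857ms=8/7b +571.429ms=4/7b
4) 1714.286ms=12/7b +571.429ms=4/7b
5) 2285.714ms=16/7b +571.429ms=4/7b
6) 2857.143ms=20/7b +571.429ms=4/7b
7) 3428.571ms=24/7b +571.429ms=4/7b
8) 4000.0ms=4b +800.0ms=4/5b
9) 4800.0ms=24/5b +800.0ms=4/5b
10) 5600.0ms=28/5b +1600.0ms=8/5b
11) 7200.0ms=36/5b +800.0ms=4/5b
Σ=8b of 8 (60bpm 4/4) — PASS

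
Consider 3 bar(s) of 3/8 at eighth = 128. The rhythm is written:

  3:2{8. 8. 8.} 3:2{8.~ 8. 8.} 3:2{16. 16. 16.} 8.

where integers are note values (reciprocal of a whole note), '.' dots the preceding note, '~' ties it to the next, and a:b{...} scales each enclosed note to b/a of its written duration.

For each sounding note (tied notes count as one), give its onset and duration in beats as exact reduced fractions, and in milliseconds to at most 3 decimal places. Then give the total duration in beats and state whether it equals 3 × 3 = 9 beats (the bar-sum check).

1) 0.0ms=0b +468.75ms=1b
2) 468.75ms=1b +468.75ms=1b
3) 937.5ms=2b +468.75ms=1b
4) 1406.25ms=3b +937.5ms=2b
5) 2343.75ms=5b +468.75ms=1b
6) 2812.5ms=6b +234.375ms=1/2b
7) 3046.875ms=13/2b +234.375ms=1/2b
8) 3281.25ms=7b +234.375ms=1/2b
9) 3515.625ms=15/2b +703.125ms=3/2b
Σ=9b of 9 (128bpm 3/8) — PASS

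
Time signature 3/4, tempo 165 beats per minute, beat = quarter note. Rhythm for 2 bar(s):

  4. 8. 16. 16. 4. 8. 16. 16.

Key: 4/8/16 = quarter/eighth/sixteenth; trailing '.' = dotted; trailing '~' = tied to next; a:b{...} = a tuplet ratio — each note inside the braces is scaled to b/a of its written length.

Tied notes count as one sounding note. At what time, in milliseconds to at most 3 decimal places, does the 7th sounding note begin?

note 7 onset = 21/4b = 1909.091ms

1. 0.0ms @ 0 + 545.455ms (3/2)
2. 545.455ms @ 3/2 + 272.727ms (3/4)
3. 818.182ms @ 9/4 + 136.364ms (3/8)
4. 954.545ms @ 21/8 + 136.364ms (3/8)
5. 1090.909ms @ 3 + 545.455ms (3/2)
6. 1636.364ms @ 9/2 + 272.727ms (3/4)
7. 1909.091ms @ 21/4 + 136.364ms (3/8)
8. 2045.455ms @ 45/8 + 136.364ms (3/8)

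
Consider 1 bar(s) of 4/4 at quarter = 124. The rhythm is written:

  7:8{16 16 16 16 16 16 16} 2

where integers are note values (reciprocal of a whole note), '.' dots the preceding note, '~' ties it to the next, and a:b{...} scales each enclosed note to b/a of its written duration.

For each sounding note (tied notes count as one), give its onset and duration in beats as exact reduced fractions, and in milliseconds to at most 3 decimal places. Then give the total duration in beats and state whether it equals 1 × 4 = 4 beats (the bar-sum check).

1) 0.0ms=0b +138.249ms=2/7b
2) 138.249ms=2/7b +138.249ms=2/7b
3) 276.498ms=4/7b +138.249ms=2/7b
4) 414.747ms=6/7b +138.249ms=2/7b
5) 552.995ms=8/7b +138.249ms=2/7b
6) 691.244ms=10/7b +138.249ms=2/7b
7) 829.493ms=12/7b +138.249ms=2/7b
8) 967.742ms=2b +967.742ms=2b
Σ=4b of 4 (124bpm 4/4) — PASS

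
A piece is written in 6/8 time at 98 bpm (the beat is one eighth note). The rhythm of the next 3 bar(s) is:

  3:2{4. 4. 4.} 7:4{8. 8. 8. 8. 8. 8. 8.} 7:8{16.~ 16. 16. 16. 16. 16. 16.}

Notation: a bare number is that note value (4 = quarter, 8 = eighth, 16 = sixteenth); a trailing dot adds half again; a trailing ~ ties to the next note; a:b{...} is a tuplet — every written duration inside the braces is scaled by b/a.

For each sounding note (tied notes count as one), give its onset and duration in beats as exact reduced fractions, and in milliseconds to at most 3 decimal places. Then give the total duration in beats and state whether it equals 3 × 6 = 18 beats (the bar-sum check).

1) 0.0ms=0b +1224.49ms=2b
2) 1224.49ms=2b +1224.49ms=2b
3) 2448.98ms=4b +1224.49ms=2b
4) 3673.469ms=6b +524.781ms=6/7b
5) 4198.251ms=48/7b +524.781ms=6/7b
6) 4723.032ms=54/7b +524.781ms=6/7b
7) 5247.813ms=60/7b +524.781ms=6/7b
8) 5772.595ms=66/7b +524.781ms=6/7b
9) 6297.376ms=72/7b +524.781ms=6/7b
10) 6822.157ms=78/7b +524.781ms=6/7b
11) 7346.939ms=12b +1049.563ms=12/7b
12) 8396.501ms=96/7b +524.781ms=6/7b
13) 8921.283ms=102/7b +524.781ms=6/7b
14) 9446.064ms=108/7b +524.781ms=6/7b
15) 9970.845ms=114/7b +524.781ms=6/7b
16) 10495.627ms=120/7b +524.781ms=6/7b
Σ=18b of 18 (98bpm 6/8) — PASS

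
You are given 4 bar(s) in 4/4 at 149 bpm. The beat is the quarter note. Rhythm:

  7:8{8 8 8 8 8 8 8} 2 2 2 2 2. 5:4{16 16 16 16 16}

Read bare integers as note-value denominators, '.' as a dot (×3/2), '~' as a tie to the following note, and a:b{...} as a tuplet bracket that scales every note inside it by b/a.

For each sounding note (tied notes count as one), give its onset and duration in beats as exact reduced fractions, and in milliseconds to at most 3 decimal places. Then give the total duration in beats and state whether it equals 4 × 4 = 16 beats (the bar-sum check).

1) 0.0ms=0b +230.105ms=4/7b
2) 230.105ms=4/7b +230.105ms=4/7b
3) 460.211ms=8/7b +230.105ms=4/7b
4) 690.316ms=12/7b +230.105ms=4/7b
5) 920.422ms=16/7b +230.105ms=4/7b
6) 1150.527ms=20/7b +230.105ms=4/7b
7) 1380.633ms=24/7b +230.105ms=4/7b
8) 1610.738ms=4b +805.369ms=2b
9) 2416.107ms=6b +805.369ms=2b
10) 3221.477ms=8b +805.369ms=2b
11) 4026.846ms=10b +805.369ms=2b
12) 4832.215ms=12b +1208.054ms=3b
13) 6040.268ms=15b +80.537ms=1/5b
14) 6120.805ms=76/5b +80.537ms=1/5b
15) 6201.342ms=77/5b +80.537ms=1/5b
16) 6281.879ms=78/5b +80.537ms=1/5b
17) 6362.416ms=79/5b +80.537ms=1/5b
Σ=16b of 16 (149bpm 4/4) — PASS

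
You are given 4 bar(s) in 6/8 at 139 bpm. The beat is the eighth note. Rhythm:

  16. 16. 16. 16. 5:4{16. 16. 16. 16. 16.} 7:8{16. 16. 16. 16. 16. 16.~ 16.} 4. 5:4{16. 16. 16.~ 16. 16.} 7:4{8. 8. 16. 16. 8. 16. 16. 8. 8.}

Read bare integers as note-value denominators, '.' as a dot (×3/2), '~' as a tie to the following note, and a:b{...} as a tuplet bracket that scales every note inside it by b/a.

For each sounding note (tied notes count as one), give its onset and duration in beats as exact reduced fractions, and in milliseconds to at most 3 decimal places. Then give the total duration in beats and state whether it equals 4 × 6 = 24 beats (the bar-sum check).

1) 0.0ms=0b +323.741ms=3/4b
2) 323.741ms=3/4b +323.741ms=3/4b
3) 647.482ms=3/2b +323.741ms=3/4b
4) 971.223ms=9/4b +323.741ms=3/4b
5) 1294.964ms=3b +258.993ms=3/5b
6) 1553.957ms=18/5b +258.993ms=3/5b
7) 1812.95ms=21/5b +258.993ms=3/5b
8) 2071.942ms=24/5b +258.993ms=3/5b
9) 2330.935ms=27/5b +258.993ms=3/5b
10) 2589.928ms=6b +369.99ms=6/7b
11) 2959.918ms=48/7b +369.99ms=6/7b
12) 3329.908ms=54/7b +369.99ms=6/7b
13) 3699.897ms=60/7b +369.99ms=6/7b
14) 4069.887ms=66/7b +369.99ms=6/7b
15) 4439.877ms=72/7b +739.979ms=12/7b
16) 5179.856ms=12b +1294.964ms=3b
17) 6474.82ms=15b +258.993ms=3/5b
18) 6733.813ms=78/5b +258.993ms=3/5b
19) 6992.806ms=81/5b +517.986ms=6/5b
20) 7510.791ms=87/5b +258.993ms=3/5b
21) 7769.784ms=18b +369.99ms=6/7b
22) 8139.774ms=132/7b +369.99ms=6/7b
23) 8509.764ms=138/7b +184.995ms=3/7b
24) 8694.758ms=141/7b +184.995ms=3/7b
25) 8879.753ms=144/7b +369.99ms=6/7b
26) 9249.743ms=150/7b +184.995ms=3/7b
27) 9434.738ms=153/7b +184.995ms=3/7b
28) 9619.733ms=156/7b +369.99ms=6/7b
29) 9989.723ms=162/7b +369.99ms=6/7b
Σ=24b of 24 (139bpm 6/8) — PASS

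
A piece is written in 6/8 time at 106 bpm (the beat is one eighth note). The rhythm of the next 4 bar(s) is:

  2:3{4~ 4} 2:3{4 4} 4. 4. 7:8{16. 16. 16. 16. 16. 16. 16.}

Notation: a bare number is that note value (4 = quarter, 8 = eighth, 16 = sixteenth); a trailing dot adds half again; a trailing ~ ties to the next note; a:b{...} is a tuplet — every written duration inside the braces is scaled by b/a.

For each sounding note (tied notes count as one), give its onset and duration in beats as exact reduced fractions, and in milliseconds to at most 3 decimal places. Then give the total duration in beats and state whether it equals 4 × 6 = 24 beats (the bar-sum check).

1) 0.0ms=0b +3396.226ms=6b
2) 3396.226ms=6b +1698.113ms=3b
3) 5094.34ms=9b +1698.113ms=3b
4) 6792.453ms=12b +1698.113ms=3b
5) 8490.566ms=15b +1698.113ms=3b
6) 10188.679ms=18b +485.175ms=6/7b
7) 10673.854ms=132/7b +485.175ms=6/7b
8) 11159.03ms=138/7b +485.175ms=6/7b
9) 11644.205ms=144/7b +485.175ms=6/7b
10) 12129.38ms=150/7b +485.175ms=6/7b
11) 12614.555ms=156/7b +485.175ms=6/7b
12) 13099.73ms=162/7b +485.175ms=6/7b
Σ=24b of 24 (106bpm 6/8) — PASS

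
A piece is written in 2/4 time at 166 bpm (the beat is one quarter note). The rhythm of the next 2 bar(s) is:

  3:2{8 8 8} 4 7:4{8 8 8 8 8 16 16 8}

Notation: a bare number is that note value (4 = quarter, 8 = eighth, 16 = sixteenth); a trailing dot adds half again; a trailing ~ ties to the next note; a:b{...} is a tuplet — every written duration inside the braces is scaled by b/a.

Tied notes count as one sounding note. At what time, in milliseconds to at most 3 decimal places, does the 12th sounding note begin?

1. 0.0ms @ 0 + 120.482ms (1/3)
2. 120.482ms @ 1/3 + 120.482ms (1/3)
3. 240.964ms @ 2/3 + 120.482ms (1/3)
4. 361.446ms @ 1 + 361.446ms (1)
5. 722.892ms @ 2 + 103.27ms (2/7)
6. 826.162ms @ 16/7 + 103.27ms (2/7)
7. 929.432ms @ 18/7 + 103.27ms (2/7)
8. 1032.702ms @ 20/7 + 103.27ms (2/7)
9. 1135.972ms @ 22/7 + 103.27ms (2/7)
10. 1239.243ms @ 24/7 + 51.635ms (1/7)
11. 1290.878ms @ 25/7 + 51.635ms (1/7)
12. 1342.513ms @ 26/7 + 103.27ms (2/7)

note 12 onset = 26/7b = 1342.513ms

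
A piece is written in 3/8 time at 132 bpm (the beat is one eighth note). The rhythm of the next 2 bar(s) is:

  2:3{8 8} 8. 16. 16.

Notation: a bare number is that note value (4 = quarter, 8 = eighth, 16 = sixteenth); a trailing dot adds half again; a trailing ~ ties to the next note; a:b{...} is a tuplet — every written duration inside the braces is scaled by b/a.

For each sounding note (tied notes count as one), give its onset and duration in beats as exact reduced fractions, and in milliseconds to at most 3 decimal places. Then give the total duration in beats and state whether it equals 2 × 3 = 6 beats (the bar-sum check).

1) 0.0ms=0b +681.818ms=3/2b
2) 681.818ms=3/2b +681.818ms=3/2b
3) 1363.636ms=3b +681.818ms=3/2b
4) 2045.455ms=9/2b +340.909ms=3/4b
5) 2386.364ms=21/4b +340.909ms=3/4b
Σ=6b of 6 (132bpm 3/8) — PASS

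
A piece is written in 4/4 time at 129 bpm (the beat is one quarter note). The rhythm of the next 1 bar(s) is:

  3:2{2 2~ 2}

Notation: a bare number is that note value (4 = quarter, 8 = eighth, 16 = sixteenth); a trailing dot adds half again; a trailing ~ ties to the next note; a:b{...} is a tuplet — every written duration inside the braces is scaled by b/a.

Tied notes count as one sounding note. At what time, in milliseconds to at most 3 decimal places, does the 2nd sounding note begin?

1. 0.0ms @ 0 + 620.155ms (4/3)
2. 620.155ms @ 4/3 + 1240.31ms (8/3)

note 2 onset = 4/3b = 620.155ms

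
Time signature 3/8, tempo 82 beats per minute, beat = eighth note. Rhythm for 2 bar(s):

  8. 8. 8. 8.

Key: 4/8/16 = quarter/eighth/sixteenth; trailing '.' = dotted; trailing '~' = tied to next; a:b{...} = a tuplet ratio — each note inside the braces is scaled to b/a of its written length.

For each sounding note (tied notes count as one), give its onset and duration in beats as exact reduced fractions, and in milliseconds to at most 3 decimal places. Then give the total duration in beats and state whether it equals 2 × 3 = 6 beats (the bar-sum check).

1) 0.0ms=0b +1097.561ms=3/2b
2) 1097.561ms=3/2b +1097.561ms=3/2b
3) 2195.122ms=3b +1097.561ms=3/2b
4) 3292.683ms=9/2b +1097.561ms=3/2b
Σ=6b of 6 (82bpm 3/8) — PASS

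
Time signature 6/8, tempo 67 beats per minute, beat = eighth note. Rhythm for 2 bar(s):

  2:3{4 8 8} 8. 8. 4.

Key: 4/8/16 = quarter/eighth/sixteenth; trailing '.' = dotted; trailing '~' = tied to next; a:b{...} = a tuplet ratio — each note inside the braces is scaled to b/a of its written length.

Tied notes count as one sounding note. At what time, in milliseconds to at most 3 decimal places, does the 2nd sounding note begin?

1. 0.0ms @ 0 + 2686.567ms (3)
2. 2686.567ms @ 3 + 1343.284ms (3/2)
3. 4029.851ms @ 9/2 + 1343.284ms (3/2)
4. 5373.134ms @ 6 + 1343.284ms (3/2)
5. 6716.418ms @ 15/2 + 1343.284ms (3/2)
6. 8059.701ms @ 9 + 2686.567ms (3)

note 2 onset = 3b = 2686.567ms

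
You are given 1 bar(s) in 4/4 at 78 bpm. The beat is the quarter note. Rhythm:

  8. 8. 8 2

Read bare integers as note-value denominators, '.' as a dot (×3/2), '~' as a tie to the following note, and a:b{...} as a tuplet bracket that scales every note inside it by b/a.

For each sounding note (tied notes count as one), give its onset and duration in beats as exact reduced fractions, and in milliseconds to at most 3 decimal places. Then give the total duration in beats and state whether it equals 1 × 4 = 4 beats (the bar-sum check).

1) 0.0ms=0b +576.923ms=3/4b
2) 576.923ms=3/4b +576.923ms=3/4b
3) 1153.846ms=3/2b +384.615ms=1/2b
4) 1538.462ms=2b +1538.462ms=2b
Σ=4b of 4 (78bpm 4/4) — PASS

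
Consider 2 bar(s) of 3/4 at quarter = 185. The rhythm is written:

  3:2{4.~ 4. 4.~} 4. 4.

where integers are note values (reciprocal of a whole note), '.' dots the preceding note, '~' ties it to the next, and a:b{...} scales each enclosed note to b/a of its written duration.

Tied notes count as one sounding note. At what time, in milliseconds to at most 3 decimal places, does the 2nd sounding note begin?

note 2 onset = 2b = 648.649ms

1. 0.0ms @ 0 + 648.649ms (2)
2. 648.649ms @ 2 + 810.811ms (5/2)
3. 1459.459ms @ 9/2 + 486.486ms (3/2)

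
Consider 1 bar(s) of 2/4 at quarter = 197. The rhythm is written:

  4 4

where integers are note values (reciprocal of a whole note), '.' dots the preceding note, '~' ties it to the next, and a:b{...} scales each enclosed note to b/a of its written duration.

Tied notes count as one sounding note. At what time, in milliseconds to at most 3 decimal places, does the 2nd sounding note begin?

1. 0.0ms @ 0 + 304.569ms (1)
2. 304.569ms @ 1 + 304.569ms (1)

note 2 onset = 1b = 304.569ms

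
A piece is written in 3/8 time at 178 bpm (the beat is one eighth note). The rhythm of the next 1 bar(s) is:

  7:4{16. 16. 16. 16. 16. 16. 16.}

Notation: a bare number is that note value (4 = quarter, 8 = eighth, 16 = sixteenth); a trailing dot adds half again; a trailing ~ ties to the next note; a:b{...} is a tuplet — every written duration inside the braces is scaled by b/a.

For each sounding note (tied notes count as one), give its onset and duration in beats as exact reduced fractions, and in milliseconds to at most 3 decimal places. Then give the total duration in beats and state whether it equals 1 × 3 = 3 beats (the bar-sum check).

1) 0.0ms=0b +144.462ms=3/7b
2) 144.462ms=3/7b +144.462ms=3/7b
3) 288.925ms=6/7b +144.462ms=3/7b
4) 433.387ms=9/7b +144.462ms=3/7b
5) 577.849ms=12/7b +144.462ms=3/7b
6) 722.311ms=15/7b +144.462ms=3/7b
7) 866.774ms=18/7b +144.462ms=3/7b
Σ=3b of 3 (178bpm 3/8) — PASS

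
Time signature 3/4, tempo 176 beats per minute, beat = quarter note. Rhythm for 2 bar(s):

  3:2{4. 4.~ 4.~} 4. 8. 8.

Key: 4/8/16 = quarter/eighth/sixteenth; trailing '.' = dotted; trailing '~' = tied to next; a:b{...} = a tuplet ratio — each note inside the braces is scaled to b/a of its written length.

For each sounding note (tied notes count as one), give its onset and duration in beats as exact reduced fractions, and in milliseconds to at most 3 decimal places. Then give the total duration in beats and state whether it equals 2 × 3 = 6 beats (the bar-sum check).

1) 0.0ms=0b +340.909ms=1b
2) 340.909ms=1b +1193.182ms=7/2b
3) 1534.091ms=9/2b +255.682ms=3/4b
4) 1789.773ms=21/4b +255.682ms=3/4b
Σ=6b of 6 (176bpm 3/4) — PASS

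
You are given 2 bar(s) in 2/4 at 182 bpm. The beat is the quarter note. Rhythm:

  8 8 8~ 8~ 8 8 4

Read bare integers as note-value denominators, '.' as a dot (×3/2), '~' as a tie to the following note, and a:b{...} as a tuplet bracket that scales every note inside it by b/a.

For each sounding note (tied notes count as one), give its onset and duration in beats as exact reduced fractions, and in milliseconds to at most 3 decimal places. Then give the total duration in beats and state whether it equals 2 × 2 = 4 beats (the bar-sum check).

1) 0.0ms=0b +164.835ms=1/2b
2) 164.835ms=1/2b +164.835ms=1/2b
3) 329.67ms=1b +494.505ms=3/2b
4) 824.176ms=5/2b +164.835ms=1/2b
5) 989.011ms=3b +329.67ms=1b
Σ=4b of 4 (182bpm 2/4) — PASS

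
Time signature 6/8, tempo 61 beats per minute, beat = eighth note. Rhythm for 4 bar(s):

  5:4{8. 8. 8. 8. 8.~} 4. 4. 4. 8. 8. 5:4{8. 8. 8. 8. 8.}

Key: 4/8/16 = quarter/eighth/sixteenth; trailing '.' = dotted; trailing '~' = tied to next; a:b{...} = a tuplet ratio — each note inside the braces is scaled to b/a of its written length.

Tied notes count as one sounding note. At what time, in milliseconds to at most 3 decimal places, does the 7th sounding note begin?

1. 0.0ms @ 0 + 1180.328ms (6/5)
2. 1180.328ms @ 6/5 + 1180.328ms (6/5)
3. 2360.656ms @ 12/5 + 1180.328ms (6/5)
4. 3540.984ms @ 18/5 + 1180.328ms (6/5)
5. 4721.311ms @ 24/5 + 4131.148ms (21/5)
6. 8852.459ms @ 9 + 2950.82ms (3)
7. 11803.279ms @ 12 + 2950.82ms (3)
8. 14754.098ms @ 15 + 1475.41ms (3/2)
9. 16229.508ms @ 33/2 + 1475.41ms (3/2)
10. 17704.918ms @ 18 + 1180.328ms (6/5)
11. 18885.246ms @ 96/5 + 1180.328ms (6/5)
12. 20065.574ms @ 102/5 + 1180.328ms (6/5)
13. 21245.902ms @ 108/5 + 1180.328ms (6/5)
14. 22426.23ms @ 114/5 + 1180.328ms (6/5)

note 7 onset = 12b = 11803.279ms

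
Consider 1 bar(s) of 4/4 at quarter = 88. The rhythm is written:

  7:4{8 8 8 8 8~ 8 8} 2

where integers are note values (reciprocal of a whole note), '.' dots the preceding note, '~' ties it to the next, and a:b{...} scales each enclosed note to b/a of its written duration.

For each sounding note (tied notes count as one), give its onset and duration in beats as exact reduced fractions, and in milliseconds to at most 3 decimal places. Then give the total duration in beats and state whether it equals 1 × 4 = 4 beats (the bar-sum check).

1) 0.0ms=0b +194.805ms=2/7b
2) 194.805ms=2/7b +194.805ms=2/7b
3) 389.61ms=4/7b +194.805ms=2/7b
4) 584.416ms=6/7b +194.805ms=2/7b
5) 779.221ms=8/7b +389.61ms=4/7b
6) 1168.831ms=12/7b +194.805ms=2/7b
7) 1363.636ms=2b +1363.636ms=2b
Σ=4b of 4 (88bpm 4/4) — PASS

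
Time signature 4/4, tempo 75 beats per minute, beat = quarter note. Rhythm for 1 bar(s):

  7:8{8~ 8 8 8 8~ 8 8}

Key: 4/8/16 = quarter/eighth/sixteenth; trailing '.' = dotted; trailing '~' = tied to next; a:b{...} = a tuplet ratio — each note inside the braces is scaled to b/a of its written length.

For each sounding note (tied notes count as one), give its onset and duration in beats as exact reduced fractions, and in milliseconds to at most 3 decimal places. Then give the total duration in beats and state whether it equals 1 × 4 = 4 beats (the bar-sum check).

1) 0.0ms=0b +914.286ms=8/7b
2) 914.286ms=8/7b +457.143ms=4/7b
3) 1371.429ms=12/7b +457.143ms=4/7b
4) 1828.571ms=16/7b +914.286ms=8/7b
5) 2742.857ms=24/7b +457.143ms=4/7b
Σ=4b of 4 (75bpm 4/4) — PASS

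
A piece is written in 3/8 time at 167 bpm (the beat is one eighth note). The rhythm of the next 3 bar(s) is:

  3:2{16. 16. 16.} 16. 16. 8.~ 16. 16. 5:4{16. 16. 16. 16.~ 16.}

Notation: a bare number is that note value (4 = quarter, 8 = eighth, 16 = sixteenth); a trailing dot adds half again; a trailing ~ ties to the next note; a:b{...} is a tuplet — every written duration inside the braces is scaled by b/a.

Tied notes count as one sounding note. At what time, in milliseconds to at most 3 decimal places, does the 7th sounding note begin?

1. 0.0ms @ 0 + 179.641ms (1/2)
2. 179.641ms @ 1/2 + 179.641ms (1/2)
3. 359.281ms @ 1 + 179.641ms (1/2)
4. 538.922ms @ 3/2 + 269.461ms (3/4)
5. 808.383ms @ 9/4 + 269.461ms (3/4)
6. 1077.844ms @ 3 + 808.383ms (9/4)
7. 1886.228ms @ 21/4 + 269.461ms (3/4)
8. 2155.689ms @ 6 + 215.569ms (3/5)
9. 2371.257ms @ 33/5 + 215.569ms (3/5)
10. 2586.826ms @ 36/5 + 215.569ms (3/5)
11. 2802.395ms @ 39/5 + 431.138ms (6/5)

note 7 onset = 21/4b = 1886.228ms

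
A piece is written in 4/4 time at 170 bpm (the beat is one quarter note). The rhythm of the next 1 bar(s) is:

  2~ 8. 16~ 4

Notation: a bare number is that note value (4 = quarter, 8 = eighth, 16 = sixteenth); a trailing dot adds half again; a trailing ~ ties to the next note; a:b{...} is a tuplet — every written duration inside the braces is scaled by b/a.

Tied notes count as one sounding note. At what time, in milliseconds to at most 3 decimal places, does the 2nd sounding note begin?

note 2 onset = 11/4b = 970.588ms

1. 0.0ms @ 0 + 970.588ms (11/4)
2. 970.588ms @ 11/4 + 441.176ms (5/4)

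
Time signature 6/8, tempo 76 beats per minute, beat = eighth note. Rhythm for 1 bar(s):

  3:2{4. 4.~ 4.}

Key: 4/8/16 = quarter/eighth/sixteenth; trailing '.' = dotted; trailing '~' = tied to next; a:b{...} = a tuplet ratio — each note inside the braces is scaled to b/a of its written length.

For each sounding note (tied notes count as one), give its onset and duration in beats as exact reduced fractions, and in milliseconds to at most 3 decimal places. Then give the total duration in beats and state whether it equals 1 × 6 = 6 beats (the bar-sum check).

1) 0.0ms=0b +1578.947ms=2b
2) 1578.947ms=2b +3157.895ms=4b
Σ=6b of 6 (76bpm 6/8) — PASS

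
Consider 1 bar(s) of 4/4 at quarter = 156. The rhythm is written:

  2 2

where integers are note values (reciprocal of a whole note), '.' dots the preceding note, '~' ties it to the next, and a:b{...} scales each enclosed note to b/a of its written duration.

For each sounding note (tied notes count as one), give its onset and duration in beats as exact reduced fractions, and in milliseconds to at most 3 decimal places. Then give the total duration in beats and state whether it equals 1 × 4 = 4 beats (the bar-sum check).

1) 0.0ms=0b +769.231ms=2b
2) 769.231ms=2b +769.231ms=2b
Σ=4b of 4 (156bpm 4/4) — PASS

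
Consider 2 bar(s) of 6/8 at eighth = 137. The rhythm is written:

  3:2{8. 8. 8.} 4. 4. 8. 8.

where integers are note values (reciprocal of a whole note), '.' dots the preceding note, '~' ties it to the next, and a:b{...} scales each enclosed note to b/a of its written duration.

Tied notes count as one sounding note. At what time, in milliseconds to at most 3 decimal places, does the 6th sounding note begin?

1. 0.0ms @ 0 + 437.956ms (1)
2. 437.956ms @ 1 + 437.956ms (1)
3. 875.912ms @ 2 + 437.956ms (1)
4. 1313.869ms @ 3 + 1313.869ms (3)
5. 2627.737ms @ 6 + 1313.869ms (3)
6. 3941.606ms @ 9 + 656.934ms (3/2)
7. 4598.54ms @ 21/2 + 656.934ms (3/2)

note 6 onset = 9b = 3941.606ms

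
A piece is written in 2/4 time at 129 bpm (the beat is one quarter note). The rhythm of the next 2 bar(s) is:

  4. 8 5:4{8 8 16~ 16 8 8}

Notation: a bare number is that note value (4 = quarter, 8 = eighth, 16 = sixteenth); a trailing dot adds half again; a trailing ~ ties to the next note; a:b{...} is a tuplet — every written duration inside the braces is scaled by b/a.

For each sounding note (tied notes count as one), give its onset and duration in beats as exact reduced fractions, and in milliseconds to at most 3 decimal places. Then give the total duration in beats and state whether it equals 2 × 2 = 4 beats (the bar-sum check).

1) 0.0ms=0b +697.674ms=3/2b
2) 697.674ms=3/2b +232.558ms=1/2b
3) 930.233ms=2b +186.047ms=2/5b
4) 1116.279ms=12/5b +186.047ms=2/5b
5) 1302.326ms=14/5b +186.047ms=2/5b
6) 1488.372ms=16/5b +186.047ms=2/5b
7) 1674.419ms=18/5b +186.047ms=2/5b
Σ=4b of 4 (129bpm 2/4) — PASS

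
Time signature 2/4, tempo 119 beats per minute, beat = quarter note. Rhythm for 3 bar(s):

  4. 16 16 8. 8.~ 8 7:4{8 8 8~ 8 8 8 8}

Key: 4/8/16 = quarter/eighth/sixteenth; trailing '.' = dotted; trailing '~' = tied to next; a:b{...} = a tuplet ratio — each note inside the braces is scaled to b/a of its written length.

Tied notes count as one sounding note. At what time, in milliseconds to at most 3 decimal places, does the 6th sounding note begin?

1. 0.0ms @ 0 + 756.303ms (3/2)
2. 756.303ms @ 3/2 + 126.05ms (1/4)
3. 882.353ms @ 7/4 + 126.05ms (1/4)
4. 1008.403ms @ 2 + 378.151ms (3/4)
5. 1386.555ms @ 11/4 + 630.252ms (5/4)
6. 2016.807ms @ 4 + 144.058ms (2/7)
7. 2160.864ms @ 30/7 + 144.058ms (2/7)
8. 2304.922ms @ 32/7 + 288.115ms (4/7)
9. 2593.037ms @ 36/7 + 144.058ms (2/7)
10. 2737.095ms @ 38/7 + 144.058ms (2/7)
11. 2881.152ms @ 40/7 + 144.058ms (2/7)

note 6 onset = 4b = 2016.807ms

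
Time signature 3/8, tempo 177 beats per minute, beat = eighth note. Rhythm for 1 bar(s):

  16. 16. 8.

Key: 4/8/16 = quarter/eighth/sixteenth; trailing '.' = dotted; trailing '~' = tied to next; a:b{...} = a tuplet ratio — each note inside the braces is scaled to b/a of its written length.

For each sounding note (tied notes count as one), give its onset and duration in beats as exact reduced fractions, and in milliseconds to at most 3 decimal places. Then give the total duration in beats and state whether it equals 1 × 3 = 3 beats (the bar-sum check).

1) 0.0ms=0b +254.237ms=3/4b
2) 254.237ms=3/4b +254.237ms=3/4b
3) 508.475ms=3/2b +508.475ms=3/2b
Σ=3b of 3 (177bpm 3/8) — PASS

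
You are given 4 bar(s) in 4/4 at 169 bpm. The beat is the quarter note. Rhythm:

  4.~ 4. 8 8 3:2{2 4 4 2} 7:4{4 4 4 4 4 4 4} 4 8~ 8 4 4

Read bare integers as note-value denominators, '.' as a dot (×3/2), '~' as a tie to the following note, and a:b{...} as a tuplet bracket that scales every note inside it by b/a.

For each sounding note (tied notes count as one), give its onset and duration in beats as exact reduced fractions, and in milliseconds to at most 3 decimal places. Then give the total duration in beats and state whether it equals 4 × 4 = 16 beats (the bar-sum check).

1) 0.0ms=0b +1065.089ms=3b
2) 1065.089ms=3b +177.515ms=1/2b
3) 1242.604ms=7/2b +177.515ms=1/2b
4) 1420.118ms=4b +473.373ms=4/3b
5) 1893.491ms=16/3b +236.686ms=2/3b
6) 2130.178ms=6b +236.686ms=2/3b
7) 2366.864ms=20/3b +473.373ms=4/3b
8) 2840.237ms=8b +202.874ms=4/7b
9) 3043.111ms=60/7b +202.874ms=4/7b
10) 3245.985ms=64/7b +202.874ms=4/7b
11) 3448.859ms=68/7b +202.874ms=4/7b
12) 3651.733ms=72/7b +202.874ms=4/7b
13) 3854.607ms=76/7b +202.874ms=4/7b
14) 4057.481ms=80/7b +202.874ms=4/7b
15) 4260.355ms=12b +355.03ms=1b
16) 4615.385ms=13b +355.03ms=1b
17) 4970.414ms=14b +355.03ms=1b
18) 5325.444ms=15b +355.03ms=1b
Σ=16b of 16 (169bpm 4/4) — PASS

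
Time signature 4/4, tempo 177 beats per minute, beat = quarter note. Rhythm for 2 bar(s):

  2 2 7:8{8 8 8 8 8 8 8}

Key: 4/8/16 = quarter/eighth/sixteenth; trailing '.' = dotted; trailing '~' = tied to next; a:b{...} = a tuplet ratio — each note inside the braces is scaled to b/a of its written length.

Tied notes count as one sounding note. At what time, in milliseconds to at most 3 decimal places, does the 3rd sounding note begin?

1. 0.0ms @ 0 + 677.966ms (2)
2. 677.966ms @ 2 + 677.966ms (2)
3. 1355.932ms @ 4 + 193.705ms (4/7)
4. 1549.637ms @ 32/7 + 193.705ms (4/7)
5. 1743.341ms @ 36/7 + 193.705ms (4/7)
6. 1937.046ms @ 40/7 + 193.705ms (4/7)
7. 2130.751ms @ 44/7 + 193.705ms (4/7)
8. 2324.455ms @ 48/7 + 193.705ms (4/7)
9. 2518.16ms @ 52/7 + 193.705ms (4/7)

note 3 onset = 4b = 1355.932ms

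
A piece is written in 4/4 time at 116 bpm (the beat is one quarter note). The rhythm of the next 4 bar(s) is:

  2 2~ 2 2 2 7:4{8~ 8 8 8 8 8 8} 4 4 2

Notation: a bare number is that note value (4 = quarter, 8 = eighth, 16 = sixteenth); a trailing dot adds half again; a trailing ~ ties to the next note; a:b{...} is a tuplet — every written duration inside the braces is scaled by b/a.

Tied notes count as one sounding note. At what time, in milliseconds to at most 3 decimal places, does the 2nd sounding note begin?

1. 0.0ms @ 0 + 1034.483ms (2)
2. 1034.483ms @ 2 + 2068.966ms (4)
3. 3103.448ms @ 6 + 1034.483ms (2)
4. 4137.931ms @ 8 + 1034.483ms (2)
5. 5172.414ms @ 10 + 295.567ms (4/7)
6. 5467.98ms @ 74/7 + 147.783ms (2/7)
7. 5615.764ms @ 76/7 + 147.783ms (2/7)
8. 5763.547ms @ 78/7 + 147.783ms (2/7)
9. 5911.33ms @ 80/7 + 147.783ms (2/7)
10. 6059.113ms @ 82/7 + 147.783ms (2/7)
11. 6206.897ms @ 12 + 517.241ms (1)
12. 6724.138ms @ 13 + 517.241ms (1)
13. 7241.379ms @ 14 + 1034.483ms (2)

note 2 onset = 2b = 1034.483ms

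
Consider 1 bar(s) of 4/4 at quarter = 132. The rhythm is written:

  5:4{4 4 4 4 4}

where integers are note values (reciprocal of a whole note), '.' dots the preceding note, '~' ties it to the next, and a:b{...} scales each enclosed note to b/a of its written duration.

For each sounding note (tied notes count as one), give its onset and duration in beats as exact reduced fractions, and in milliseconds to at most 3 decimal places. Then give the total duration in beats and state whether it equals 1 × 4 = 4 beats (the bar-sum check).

1) 0.0ms=0b +363.636ms=4/5b
2) 363.636ms=4/5b +363.636ms=4/5b
3) 727.273ms=8/5b +363.636ms=4/5b
4) 1090.909ms=12/5b +363.636ms=4/5b
5) 1454.545ms=16/5b +363.636ms=4/5b
Σ=4b of 4 (132bpm 4/4) — PASS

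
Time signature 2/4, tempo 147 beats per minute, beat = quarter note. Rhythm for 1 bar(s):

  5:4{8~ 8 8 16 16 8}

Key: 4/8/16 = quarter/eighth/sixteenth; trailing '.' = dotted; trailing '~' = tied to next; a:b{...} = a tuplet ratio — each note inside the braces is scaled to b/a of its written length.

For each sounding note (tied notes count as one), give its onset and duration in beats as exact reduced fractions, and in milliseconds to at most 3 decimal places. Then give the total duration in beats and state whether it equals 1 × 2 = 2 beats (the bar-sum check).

1) 0.0ms=0b +326.531ms=4/5b
2) 326.531ms=4/5b +163.265ms=2/5b
3) 489.796ms=6/5b +81.633ms=1/5b
4) 571.429ms=7/5b +81.633ms=1/5b
5) 653.061ms=8/5b +163.265ms=2/5b
Σ=2b of 2 (147bpm 2/4) — PASS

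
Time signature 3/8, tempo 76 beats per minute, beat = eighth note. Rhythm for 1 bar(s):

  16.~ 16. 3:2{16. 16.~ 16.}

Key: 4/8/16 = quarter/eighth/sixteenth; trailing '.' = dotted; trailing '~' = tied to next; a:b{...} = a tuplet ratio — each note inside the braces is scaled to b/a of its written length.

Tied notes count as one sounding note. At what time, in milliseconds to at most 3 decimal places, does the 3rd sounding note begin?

1. 0.0ms @ 0 + 1184.211ms (3/2)
2. 1184.211ms @ 3/2 + 394.737ms (1/2)
3. 1578.947ms @ 2 + 789.474ms (1)

note 3 onset = 2b = 1578.947ms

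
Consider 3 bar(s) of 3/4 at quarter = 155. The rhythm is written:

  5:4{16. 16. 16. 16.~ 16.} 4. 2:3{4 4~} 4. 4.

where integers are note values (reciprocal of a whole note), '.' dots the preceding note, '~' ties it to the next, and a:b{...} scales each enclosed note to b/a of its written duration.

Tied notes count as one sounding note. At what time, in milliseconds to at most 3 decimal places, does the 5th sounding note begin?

1. 0.0ms @ 0 + 116.129ms (3/10)
2. 116.129ms @ 3/10 + 116.129ms (3/10)
3. 232.258ms @ 3/5 + 116.129ms (3/10)
4. 348.387ms @ 9/10 + 232.258ms (3/5)
5. 580.645ms @ 3/2 + 580.645ms (3/2)
6. 1161.29ms @ 3 + 580.645ms (3/2)
7. 1741.935ms @ 9/2 + 1161.29ms (3)
8. 2903.226ms @ 15/2 + 580.645ms (3/2)

note 5 onset = 3/2b = 580.645ms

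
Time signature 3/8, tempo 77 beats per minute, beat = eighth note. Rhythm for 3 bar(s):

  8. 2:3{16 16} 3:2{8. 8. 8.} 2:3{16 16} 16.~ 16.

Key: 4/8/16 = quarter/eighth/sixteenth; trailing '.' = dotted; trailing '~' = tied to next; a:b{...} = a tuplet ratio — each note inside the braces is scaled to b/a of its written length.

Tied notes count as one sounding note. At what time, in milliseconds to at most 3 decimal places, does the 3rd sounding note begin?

note 3 onset = 9/4b = 1753.247ms

1. 0.0ms @ 0 + 1168.831ms (3/2)
2. 1168.831ms @ 3/2 + 584.416ms (3/4)
3. 1753.247ms @ 9/4 + 584.416ms (3/4)
4. 2337.662ms @ 3 + 779.221ms (1)
5. 3116.883ms @ 4 + 779.221ms (1)
6. 3896.104ms @ 5 + 779.221ms (1)
7. 4675.325ms @ 6 + 584.416ms (3/4)
8. 5259.74ms @ 27/4 + 584.416ms (3/4)
9. 5844.156ms @ 15/2 + 1168.831ms (3/2)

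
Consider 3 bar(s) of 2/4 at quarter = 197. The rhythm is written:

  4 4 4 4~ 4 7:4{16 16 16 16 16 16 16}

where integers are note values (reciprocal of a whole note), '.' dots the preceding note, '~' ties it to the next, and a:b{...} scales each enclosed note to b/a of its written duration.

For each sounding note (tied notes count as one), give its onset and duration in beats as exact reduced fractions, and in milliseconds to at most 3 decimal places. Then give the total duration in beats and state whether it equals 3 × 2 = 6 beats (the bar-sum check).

1) 0.0ms=0b +304.569ms=1b
2) 304.569ms=1b +304.569ms=1b
3) 609.137ms=2b +304.569ms=1b
4) 913.706ms=3b +609.137ms=2b
5) 1522.843ms=5b +43.51ms=1/7b
6) 1566.352ms=36/7b +43.51ms=1/7b
7) 1609.862ms=37/7b +43.51ms=1/7b
8) 1653.372ms=38/7b +43.51ms=1/7b
9) 1696.882ms=39/7b +43.51ms=1/7b
10) 1740.392ms=40/7b +43.51ms=1/7b
11) 1783.901ms=41/7b +43.51ms=1/7b
Σ=6b of 6 (197bpm 2/4) — PASS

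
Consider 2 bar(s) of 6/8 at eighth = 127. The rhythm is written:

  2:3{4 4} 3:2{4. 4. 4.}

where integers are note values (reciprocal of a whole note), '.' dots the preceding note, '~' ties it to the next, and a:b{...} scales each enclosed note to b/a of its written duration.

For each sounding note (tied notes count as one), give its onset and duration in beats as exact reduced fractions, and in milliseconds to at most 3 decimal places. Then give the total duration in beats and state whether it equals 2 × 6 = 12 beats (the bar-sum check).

1) 0.0ms=0b +1417.323ms=3b
2) 1417.323ms=3b +1417.323ms=3b
3) 2834.646ms=6b +944.882ms=2b
4) 3779.528ms=8b +944.882ms=2b
5) 4724.409ms=10b +944.882ms=2b
Σ=12b of 12 (127bpm 6/8) — PASS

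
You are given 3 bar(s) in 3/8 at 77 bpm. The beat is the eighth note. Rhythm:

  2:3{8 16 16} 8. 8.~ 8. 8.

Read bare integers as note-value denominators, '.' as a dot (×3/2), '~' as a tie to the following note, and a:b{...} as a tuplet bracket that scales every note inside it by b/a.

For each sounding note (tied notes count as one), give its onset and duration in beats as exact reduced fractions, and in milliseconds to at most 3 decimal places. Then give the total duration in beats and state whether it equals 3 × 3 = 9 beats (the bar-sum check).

1) 0.0ms=0b +1168.831ms=3/2b
2) 1168.831ms=3/2b +584.416ms=3/4b
3) 1753.247ms=9/4b +584.416ms=3/4b
4) 2337.662ms=3b +1168.831ms=3/2b
5) 3506.494ms=9/2b +2337.662ms=3b
6) 5844.156ms=15/2b +1168.831ms=3/2b
Σ=9b of 9 (77bpm 3/8) — PASS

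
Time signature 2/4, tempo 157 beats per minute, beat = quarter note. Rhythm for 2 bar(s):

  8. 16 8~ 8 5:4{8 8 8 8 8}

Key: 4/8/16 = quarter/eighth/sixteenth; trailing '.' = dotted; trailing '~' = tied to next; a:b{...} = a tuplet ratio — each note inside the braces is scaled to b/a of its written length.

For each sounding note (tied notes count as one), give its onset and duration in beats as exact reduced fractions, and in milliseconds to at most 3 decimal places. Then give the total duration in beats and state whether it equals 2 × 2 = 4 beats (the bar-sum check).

1) 0.0ms=0b +286.624ms=3/4b
2) 286.624ms=3/4b +95.541ms=1/4b
3) 382.166ms=1b +382.166ms=1b
4) 764.331ms=2b +152.866ms=2/5b
5) 917.197ms=12/5b +152.866ms=2/5b
6) 1070.064ms=14/5b +152.866ms=2/5b
7) 1222.93ms=16/5b +152.866ms=2/5b
8) 1375.796ms=18/5b +152.866ms=2/5b
Σ=4b of 4 (157bpm 2/4) — PASS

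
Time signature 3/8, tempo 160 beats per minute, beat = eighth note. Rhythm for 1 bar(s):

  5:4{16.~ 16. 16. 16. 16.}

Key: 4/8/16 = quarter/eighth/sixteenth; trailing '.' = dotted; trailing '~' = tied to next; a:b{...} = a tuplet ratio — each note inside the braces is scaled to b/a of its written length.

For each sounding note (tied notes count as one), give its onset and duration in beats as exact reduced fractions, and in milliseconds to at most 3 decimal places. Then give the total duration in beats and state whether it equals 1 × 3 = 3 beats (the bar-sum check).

1) 0.0ms=0b +450.0ms=6/5b
2) 450.0ms=6/5b +225.0ms=3/5b
3) 675.0ms=9/5b +225.0ms=3/5b
4) 900.0ms=12/5b +225.0ms=3/5b
Σ=3b of 3 (160bpm 3/8) — PASS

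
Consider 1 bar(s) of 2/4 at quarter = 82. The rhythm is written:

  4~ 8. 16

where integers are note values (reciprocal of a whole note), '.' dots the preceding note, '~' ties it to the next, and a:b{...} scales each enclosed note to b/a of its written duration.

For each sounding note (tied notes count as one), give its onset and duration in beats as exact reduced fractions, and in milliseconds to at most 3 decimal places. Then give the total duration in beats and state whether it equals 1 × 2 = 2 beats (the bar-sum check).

1) 0.0ms=0b +1280.488ms=7/4b
2) 1280.488ms=7/4b +182.927ms=1/4b
Σ=2b of 2 (82bpm 2/4) — PASS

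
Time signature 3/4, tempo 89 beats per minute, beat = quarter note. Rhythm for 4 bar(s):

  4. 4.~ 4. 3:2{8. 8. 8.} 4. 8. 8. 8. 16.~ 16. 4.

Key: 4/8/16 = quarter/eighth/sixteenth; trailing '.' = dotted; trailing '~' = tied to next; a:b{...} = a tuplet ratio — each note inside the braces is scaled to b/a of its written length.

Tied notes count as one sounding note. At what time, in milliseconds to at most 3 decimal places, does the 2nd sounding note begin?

note 2 onset = 3/2b = 1011.236ms

1. 0.0ms @ 0 + 1011.236ms (3/2)
2. 1011.236ms @ 3/2 + 2022.472ms (3)
3. 3033.708ms @ 9/2 + 337.079ms (1/2)
4. 3370.787ms @ 5 + 337.079ms (1/2)
5. 3707.865ms @ 11/2 + 337.079ms (1/2)
6. 4044.944ms @ 6 + 1011.236ms (3/2)
7. 5056.18ms @ 15/2 + 505.618ms (3/4)
8. 5561.798ms @ 33/4 + 505.618ms (3/4)
9. 6067.416ms @ 9 + 505.618ms (3/4)
10. 6573.034ms @ 39/4 + 505.618ms (3/4)
11. 7078.652ms @ 21/2 + 1011.236ms (3/2)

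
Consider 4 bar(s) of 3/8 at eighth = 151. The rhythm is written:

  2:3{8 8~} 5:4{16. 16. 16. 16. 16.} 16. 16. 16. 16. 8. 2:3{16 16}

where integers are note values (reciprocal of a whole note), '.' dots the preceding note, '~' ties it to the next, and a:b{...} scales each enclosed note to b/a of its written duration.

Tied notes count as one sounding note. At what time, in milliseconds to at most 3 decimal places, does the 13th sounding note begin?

note 13 onset = 45/4b = 4470.199ms

1. 0.0ms @ 0 + 596.026ms (3/2)
2. 596.026ms @ 3/2 + 834.437ms (21/10)
3. 1430.464ms @ 18/5 + 238.411ms (3/5)
4. 1668.874ms @ 21/5 + 238.411ms (3/5)
5. 1907.285ms @ 24/5 + 238.411ms (3/5)
6. 2145.695ms @ 27/5 + 238.411ms (3/5)
7. 2384.106ms @ 6 + 298.013ms (3/4)
8. 2682.119ms @ 27/4 + 298.013ms (3/4)
9. 2980.132ms @ 15/2 + 298.013ms (3/4)
10. 3278.146ms @ 33/4 + 298.013ms (3/4)
11. 3576.159ms @ 9 + 596.026ms (3/2)
12. 4172.185ms @ 21/2 + 298.013ms (3/4)
13. 4470.199ms @ 45/4 + 298.013ms (3/4)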